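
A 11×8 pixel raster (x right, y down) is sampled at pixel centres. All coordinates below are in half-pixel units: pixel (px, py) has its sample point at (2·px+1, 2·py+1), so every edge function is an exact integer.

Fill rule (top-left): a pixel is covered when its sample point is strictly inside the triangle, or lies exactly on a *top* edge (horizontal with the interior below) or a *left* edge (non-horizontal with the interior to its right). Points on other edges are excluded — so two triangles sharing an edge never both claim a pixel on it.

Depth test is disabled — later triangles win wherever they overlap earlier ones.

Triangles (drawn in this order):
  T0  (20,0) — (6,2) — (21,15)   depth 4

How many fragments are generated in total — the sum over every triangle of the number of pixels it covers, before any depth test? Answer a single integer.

T0:
  2·area = 212  (B↔C swapped to make it positive)
  edge (20, 0)→(21, 15): d=(1,15) right/bottom  bias=-1
  edge (21, 15)→(6, 2): d=(-15,-13) top-left  bias=+0
  edge (6, 2)→(20, 0): d=(14,-2) top-left  bias=+0
    (6,0)@(13, 1): e=[106,106,0] → █  [on edge]
    (7,0)@(15, 1): e=[76,132,4] → █
    (8,0)@(17, 1): e=[46,158,8] → █
    (9,0)@(19, 1): e=[16,184,12] → █
    (10,0)@(21, 1): e=[-14,210,16] → ·
    (4,1)@(9, 3): e=[168,24,20] → █
    (5,1)@(11, 3): e=[138,50,24] → █
    (10,1)@(21, 3): e=[-12,180,44] → ·
    (4,2)@(9, 5): e=[170,-6,48] → ·
    (5,2)@(11, 5): e=[140,20,52] → █
    (10,2)@(21, 5): e=[-10,150,72] → ·
    (5,3)@(11, 7): e=[142,-10,80] → ·
    (10,7)@(21, 15): e=[0,0,212] → ·  [on edge]
  covered (25 px):
    · · · · · · █ █ █ █ ·
    · · · · █ █ █ █ █ █ ·
    · · · · · █ █ █ █ █ ·
    · · · · · · █ █ █ █ ·
    · · · · · · · █ █ █ ·
    · · · · · · · · █ █ ·
    · · · · · · · · · █ ·
    · · · · · · · · · · ·

Result: 25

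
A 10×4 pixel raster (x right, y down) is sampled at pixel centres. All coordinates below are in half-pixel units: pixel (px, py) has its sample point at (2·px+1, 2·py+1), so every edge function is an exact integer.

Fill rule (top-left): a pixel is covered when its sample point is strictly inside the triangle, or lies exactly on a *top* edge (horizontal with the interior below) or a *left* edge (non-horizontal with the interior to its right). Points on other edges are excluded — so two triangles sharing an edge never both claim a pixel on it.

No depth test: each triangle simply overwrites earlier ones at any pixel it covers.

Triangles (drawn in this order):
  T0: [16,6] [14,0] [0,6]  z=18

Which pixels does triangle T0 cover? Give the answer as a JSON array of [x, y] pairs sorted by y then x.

T0:
  2·area = 96  (B↔C swapped to make it positive)
  edge (16, 6)→(0, 6): d=(-16,0) right/bottom  bias=-1
  edge (0, 6)→(14, 0): d=(14,-6) top-left  bias=+0
  edge (14, 0)→(16, 6): d=(2,6) right/bottom  bias=-1
    (6,0)@(13, 1): e=[80,8,8] → █
    (7,0)@(15, 1): e=[80,20,-4] → ·
    (3,1)@(7, 3): e=[48,0,48] → █  [on edge]
    (4,1)@(9, 3): e=[48,12,36] → █
    (5,1)@(11, 3): e=[48,24,24] → █
    (7,1)@(15, 3): e=[48,48,0] → ·  [on edge]
    (1,2)@(3, 5): e=[16,4,76] → █
    (2,2)@(5, 5): e=[16,16,64] → █
    (7,2)@(15, 5): e=[16,76,4] → █
    (8,2)@(17, 5): e=[16,88,-8] → ·
    (1,3)@(3, 7): e=[-16,32,80] → ·
    (2,3)@(5, 7): e=[-16,44,68] → ·
  covered (12 px):
    · · · · · · █ · · ·
    · · · █ █ █ █ · · ·
    · █ █ █ █ █ █ █ · ·
    · · · · · · · · · ·

Answer: [[6,0],[3,1],[4,1],[5,1],[6,1],[1,2],[2,2],[3,2],[4,2],[5,2],[6,2],[7,2]]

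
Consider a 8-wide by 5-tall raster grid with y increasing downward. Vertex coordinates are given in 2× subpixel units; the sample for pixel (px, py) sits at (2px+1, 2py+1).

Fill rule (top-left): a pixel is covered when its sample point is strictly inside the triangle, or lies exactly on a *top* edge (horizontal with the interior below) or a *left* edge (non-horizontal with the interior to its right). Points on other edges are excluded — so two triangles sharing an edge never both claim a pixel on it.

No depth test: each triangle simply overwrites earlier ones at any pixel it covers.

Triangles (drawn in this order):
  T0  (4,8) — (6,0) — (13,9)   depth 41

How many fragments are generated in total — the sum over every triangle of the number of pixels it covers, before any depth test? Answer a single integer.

T0:
  2·area = 74
  edge (4, 8)→(6, 0): d=(2,-8) top-left  bias=+0
  edge (6, 0)→(13, 9): d=(7,9) right/bottom  bias=-1
  edge (13, 9)→(4, 8): d=(-9,-1) top-left  bias=+0
    (3,1)@(7, 3): e=[14,12,48] → █
    (4,1)@(9, 3): e=[30,-6,50] → ·
    (2,2)@(5, 5): e=[2,44,28] → █
    (4,2)@(9, 5): e=[34,8,32] → █
    (5,2)@(11, 5): e=[50,-10,34] → ·
    (2,3)@(5, 7): e=[6,58,10] → █
    (5,3)@(11, 7): e=[54,4,16] → █
    (6,3)@(13, 7): e=[70,-14,18] → ·
    (2,4)@(5, 9): e=[10,72,-8] → ·
    (3,4)@(7, 9): e=[26,54,-6] → ·
    (4,4)@(9, 9): e=[42,36,-4] → ·
    (5,4)@(11, 9): e=[58,18,-2] → ·
    (6,4)@(13, 9): e=[74,0,0] → ·  [on edge]
  covered (8 px):
    · · · · · · · ·
    · · · █ · · · ·
    · · █ █ █ · · ·
    · · █ █ █ █ · ·
    · · · · · · · ·

Final: 8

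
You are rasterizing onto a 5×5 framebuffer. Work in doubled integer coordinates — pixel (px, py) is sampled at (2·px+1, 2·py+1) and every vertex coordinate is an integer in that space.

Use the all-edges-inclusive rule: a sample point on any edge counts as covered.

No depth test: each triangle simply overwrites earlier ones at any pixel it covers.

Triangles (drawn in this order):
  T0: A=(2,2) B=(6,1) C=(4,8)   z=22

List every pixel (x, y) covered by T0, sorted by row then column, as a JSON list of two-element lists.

T0:
  2·area = 26
  edge (2, 2)→(6, 1): d=(4,-1) inclusive
  edge (6, 1)→(4, 8): d=(-2,7) inclusive
  edge (4, 8)→(2, 2): d=(-2,-6) inclusive
    (1,1)@(3, 3): e=[5,17,4] → X
    (2,1)@(5, 3): e=[7,3,16] → X
    (3,1)@(7, 3): e=[9,-11,28] → .
    (1,2)@(3, 5): e=[13,13,0] → X  [on edge]
    (2,2)@(5, 5): e=[15,-1,12] → .
    (1,3)@(3, 7): e=[21,9,-4] → .
  covered (3 px):
    . . . . .
    . X X . .
    . X . . .
    . . . . .
    . . . . .

Result: [[1,1],[2,1],[1,2]]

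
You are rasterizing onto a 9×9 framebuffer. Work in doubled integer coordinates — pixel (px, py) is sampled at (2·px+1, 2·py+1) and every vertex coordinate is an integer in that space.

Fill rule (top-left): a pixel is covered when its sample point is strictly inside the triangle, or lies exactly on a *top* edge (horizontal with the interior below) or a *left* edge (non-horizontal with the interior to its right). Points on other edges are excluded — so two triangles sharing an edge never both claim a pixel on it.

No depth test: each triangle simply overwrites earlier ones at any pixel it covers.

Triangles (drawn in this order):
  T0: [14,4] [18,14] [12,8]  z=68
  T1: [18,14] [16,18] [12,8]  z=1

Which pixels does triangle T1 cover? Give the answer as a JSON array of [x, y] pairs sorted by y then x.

T0:
  2·area = 36
  edge (14, 4)→(18, 14): d=(4,10) right/bottom  bias=-1
  edge (18, 14)→(12, 8): d=(-6,-6) top-left  bias=+0
  edge (12, 8)→(14, 4): d=(2,-4) top-left  bias=+0
    (2,0)@(5, 1): e=[78,0,-42] → ·  [on edge]
    (3,1)@(7, 3): e=[66,0,-30] → ·  [on edge]
    (4,2)@(9, 5): e=[54,0,-18] → ·  [on edge]
    (5,3)@(11, 7): e=[42,0,-6] → ·  [on edge]
    (6,3)@(13, 7): e=[22,12,2] → █
    (7,3)@(15, 7): e=[2,24,10] → █
    (8,3)@(17, 7): e=[-18,36,18] → ·
    (6,4)@(13, 9): e=[30,0,6] → █  [on edge]
    (8,4)@(17, 9): e=[-10,24,22] → ·
    (6,5)@(13, 11): e=[38,-12,10] → ·
    (7,5)@(15, 11): e=[18,0,18] → █  [on edge]
    (8,5)@(17, 11): e=[-2,12,26] → ·
    (8,6)@(17, 13): e=[6,0,30] → █  [on edge]
  covered (6 px):
    · · · · · · · · ·
    · · · · · · · · ·
    · · · · · · · · ·
    · · · · · · █ █ ·
    · · · · · · █ █ ·
    · · · · · · · █ ·
    · · · · · · · · █
    · · · · · · · · ·
    · · · · · · · · ·
T1:
  2·area = 36
  edge (18, 14)→(16, 18): d=(-2,4) right/bottom  bias=-1
  edge (16, 18)→(12, 8): d=(-4,-10) top-left  bias=+0
  edge (12, 8)→(18, 14): d=(6,6) right/bottom  bias=-1
    (2,0)@(5, 1): e=[78,-42,0] → ·  [on edge]
    (3,1)@(7, 3): e=[66,-30,0] → ·  [on edge]
    (4,2)@(9, 5): e=[54,-18,0] → ·  [on edge]
    (5,3)@(11, 7): e=[42,-6,0] → ·  [on edge]
    (6,4)@(13, 9): e=[30,6,0] → ·  [on edge]
    (7,5)@(15, 11): e=[18,18,0] → ·  [on edge]
    (7,6)@(15, 13): e=[14,10,12] → █
    (8,6)@(17, 13): e=[6,30,0] → ·  [on edge]
    (7,7)@(15, 15): e=[10,2,24] → █
    (8,7)@(17, 15): e=[2,22,12] → █
    (7,8)@(15, 17): e=[6,-6,36] → ·
    (8,8)@(17, 17): e=[-2,14,24] → ·
  covered (3 px):
    · · · · · · · · ·
    · · · · · · · · ·
    · · · · · · · · ·
    · · · · · · · · ·
    · · · · · · · · ·
    · · · · · · · · ·
    · · · · · · · █ ·
    · · · · · · · █ █
    · · · · · · · · ·

Final: [[7,6],[7,7],[8,7]]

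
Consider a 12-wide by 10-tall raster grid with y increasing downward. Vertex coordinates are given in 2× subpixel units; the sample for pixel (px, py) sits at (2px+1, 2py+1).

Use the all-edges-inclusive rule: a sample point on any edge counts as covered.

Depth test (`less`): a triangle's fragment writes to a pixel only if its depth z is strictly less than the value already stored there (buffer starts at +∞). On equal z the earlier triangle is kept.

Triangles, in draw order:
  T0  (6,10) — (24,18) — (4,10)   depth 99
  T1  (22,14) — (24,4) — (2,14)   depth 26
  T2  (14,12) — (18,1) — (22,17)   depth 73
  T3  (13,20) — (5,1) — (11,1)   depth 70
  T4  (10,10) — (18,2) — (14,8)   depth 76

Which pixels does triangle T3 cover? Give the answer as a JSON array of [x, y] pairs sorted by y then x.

T0:
  2·area = 16
  edge (6, 10)→(24, 18): d=(18,8) inclusive
  edge (24, 18)→(4, 10): d=(-20,-8) inclusive
  edge (4, 10)→(6, 10): d=(2,0) inclusive
    (3,5)@(7, 11): e=[10,4,2] → X
    (4,5)@(9, 11): e=[-6,20,2] → .
    (3,6)@(7, 13): e=[46,-36,6] → .
    (8,7)@(17, 15): e=[2,4,10] → X
    (9,7)@(19, 15): e=[-14,20,10] → .
    (8,8)@(17, 17): e=[38,-36,14] → .
  covered (2 px):
    . . . . . . . . . . . .
    . . . . . . . . . . . .
    . . . . . . . . . . . .
    . . . . . . . . . . . .
    . . . . . . . . . . . .
    . . . X . . . . . . . .
    . . . . . . . . . . . .
    . . . . . . . . X . . .
    . . . . . . . . . . . .
    . . . . . . . . . . . .
T1:
  2·area = 200  (B↔C swapped to make it positive)
  edge (22, 14)→(2, 14): d=(-20,0) inclusive
  edge (2, 14)→(24, 4): d=(22,-10) inclusive
  edge (24, 4)→(22, 14): d=(-2,10) inclusive
    (11,2)@(23, 5): e=[180,12,8] → X
    (9,3)@(19, 7): e=[140,16,44] → X
    (10,3)@(21, 7): e=[140,36,24] → X
    (6,4)@(13, 9): e=[100,0,100] → X  [on edge]
    (7,4)@(15, 9): e=[100,20,80] → X
    (8,4)@(17, 9): e=[100,40,60] → X
    (11,4)@(23, 9): e=[100,100,0] → X  [on edge]
    (4,5)@(9, 11): e=[60,4,136] → X
    (5,5)@(11, 11): e=[60,24,116] → X
    (11,5)@(23, 11): e=[60,144,-4] → .
    (2,6)@(5, 13): e=[20,8,172] → X
    (3,6)@(7, 13): e=[20,28,152] → X
    (10,9)@(21, 19): e=[-100,300,0] → .  [on edge]
  covered (26 px):
    . . . . . . . . . . . .
    . . . . . . . . . . . .
    . . . . . . . . . . . X
    . . . . . . . . . X X X
    . . . . . . X X X X X X
    . . . . X X X X X X X .
    . . X X X X X X X X X .
    . . . . . . . . . . . .
    . . . . . . . . . . . .
    . . . . . . . . . . . .
T2:
  2·area = 108
  edge (14, 12)→(18, 1): d=(4,-11) inclusive
  edge (18, 1)→(22, 17): d=(4,16) inclusive
  edge (22, 17)→(14, 12): d=(-8,-5) inclusive
    (8,2)@(17, 5): e=[5,32,71] → X
    (9,2)@(19, 5): e=[27,0,81] → X  [on edge]
    (10,2)@(21, 5): e=[49,-32,91] → .
    (8,3)@(17, 7): e=[13,40,55] → X
    (10,3)@(21, 7): e=[57,-24,75] → .
    (8,4)@(17, 9): e=[21,48,39] → X
    (10,4)@(21, 9): e=[65,-16,59] → .
    (7,5)@(15, 11): e=[7,88,13] → X
    (10,5)@(21, 11): e=[73,-8,43] → .
    (7,6)@(15, 13): e=[15,96,-3] → .
    (8,6)@(17, 13): e=[37,64,7] → X
    (10,6)@(21, 13): e=[81,0,27] → X  [on edge]
  covered (14 px):
    . . . . . . . . . . . .
    . . . . . . . . . . . .
    . . . . . . . . X X . .
    . . . . . . . . X X . .
    . . . . . . . . X X . .
    . . . . . . . X X X . .
    . . . . . . . . X X X .
    . . . . . . . . . X X .
    . . . . . . . . . . . .
    . . . . . . . . . . . .
T3:
  2·area = 114
  edge (13, 20)→(5, 1): d=(-8,-19) inclusive
  edge (5, 1)→(11, 1): d=(6,0) inclusive
  edge (11, 1)→(13, 20): d=(2,19) inclusive
    (0,0)@(1, 1): e=[-76,0,190] → .  [on edge]
    (1,0)@(3, 1): e=[-38,0,152] → .  [on edge]
    (2,0)@(5, 1): e=[0,0,114] → X  [on edge]
    (3,0)@(7, 1): e=[38,0,76] → X  [on edge]
    (4,0)@(9, 1): e=[76,0,38] → X  [on edge]
    (5,0)@(11, 1): e=[114,0,0] → X  [on edge]
    (6,0)@(13, 1): e=[152,0,-38] → .  [on edge]
    (7,0)@(15, 1): e=[190,0,-76] → .  [on edge]
    (8,0)@(17, 1): e=[228,0,-114] → .  [on edge]
    (9,0)@(19, 1): e=[266,0,-152] → .  [on edge]
    (10,0)@(21, 1): e=[304,0,-190] → .  [on edge]
    (11,0)@(23, 1): e=[342,0,-228] → .  [on edge]
  covered (17 px):
    . . X X X X . . . . . .
    . . . X X X . . . . . .
    . . . X X X . . . . . .
    . . . . X X . . . . . .
    . . . . X X . . . . . .
    . . . . . X . . . . . .
    . . . . . X . . . . . .
    . . . . . X . . . . . .
    . . . . . . . . . . . .
    . . . . . . . . . . . .
T4:
  2·area = 16
  edge (10, 10)→(18, 2): d=(8,-8) inclusive
  edge (18, 2)→(14, 8): d=(-4,6) inclusive
  edge (14, 8)→(10, 10): d=(-4,2) inclusive
    (9,0)@(19, 1): e=[0,-2,18] → .  [on edge]
    (8,1)@(17, 3): e=[0,2,14] → X  [on edge]
    (9,1)@(19, 3): e=[16,-10,10] → .
    (7,2)@(15, 5): e=[0,6,10] → X  [on edge]
    (8,2)@(17, 5): e=[16,-6,6] → .
    (6,3)@(13, 7): e=[0,10,6] → X  [on edge]
    (7,3)@(15, 7): e=[16,-2,2] → .
    (5,4)@(11, 9): e=[0,14,2] → X  [on edge]
    (6,4)@(13, 9): e=[16,2,-2] → .
    (4,5)@(9, 11): e=[0,18,-2] → .  [on edge]
    (5,5)@(11, 11): e=[16,6,-6] → .
    (3,6)@(7, 13): e=[0,22,-6] → .  [on edge]
    (2,7)@(5, 15): e=[0,26,-10] → .  [on edge]
    (1,8)@(3, 17): e=[0,30,-14] → .  [on edge]
    (0,9)@(1, 19): e=[0,34,-18] → .  [on edge]
  covered (4 px):
    . . . . . . . . . . . .
    . . . . . . . . X . . .
    . . . . . . . X . . . .
    . . . . . . X . . . . .
    . . . . . X . . . . . .
    . . . . . . . . . . . .
    . . . . . . . . . . . .
    . . . . . . . . . . . .
    . . . . . . . . . . . .
    . . . . . . . . . . . .

Final: [[2,0],[3,0],[4,0],[5,0],[3,1],[4,1],[5,1],[3,2],[4,2],[5,2],[4,3],[5,3],[4,4],[5,4],[5,5],[5,6],[5,7]]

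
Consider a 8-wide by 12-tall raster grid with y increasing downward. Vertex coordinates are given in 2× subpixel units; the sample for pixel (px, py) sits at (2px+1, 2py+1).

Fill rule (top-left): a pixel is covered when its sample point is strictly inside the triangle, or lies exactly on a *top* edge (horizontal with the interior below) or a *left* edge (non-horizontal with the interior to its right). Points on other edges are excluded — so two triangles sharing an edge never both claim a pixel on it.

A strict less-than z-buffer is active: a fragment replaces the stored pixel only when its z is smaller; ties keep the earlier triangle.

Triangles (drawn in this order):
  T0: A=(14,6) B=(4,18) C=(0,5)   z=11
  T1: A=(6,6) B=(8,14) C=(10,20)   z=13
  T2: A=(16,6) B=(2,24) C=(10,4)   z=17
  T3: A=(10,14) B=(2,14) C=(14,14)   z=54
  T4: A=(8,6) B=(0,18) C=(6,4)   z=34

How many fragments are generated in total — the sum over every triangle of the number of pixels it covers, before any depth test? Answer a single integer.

T0:
  2·area = 178
  edge (14, 6)→(4, 18): d=(-10,12) right/bottom  bias=-1
  edge (4, 18)→(0, 5): d=(-4,-13) top-left  bias=+0
  edge (0, 5)→(14, 6): d=(14,1) right/bottom  bias=-1
    (0,3)@(1, 7): e=[146,5,27] → █
    (1,3)@(3, 7): e=[122,31,25] → █
    (2,3)@(5, 7): e=[98,57,23] → █
    (3,3)@(7, 7): e=[74,83,21] → █
    (4,3)@(9, 7): e=[50,109,19] → █
    (5,3)@(11, 7): e=[26,135,17] → █
    (6,3)@(13, 7): e=[2,161,15] → █
    (7,3)@(15, 7): e=[-22,187,13] → ·
    (0,4)@(1, 9): e=[126,-3,55] → ·
    (1,4)@(3, 9): e=[102,23,53] → █
    (6,4)@(13, 9): e=[-18,153,43] → ·
    (1,5)@(3, 11): e=[82,15,81] → █
  covered (20 px):
    · · · · · · · ·
    · · · · · · · ·
    · · · · · · · ·
    █ █ █ █ █ █ █ ·
    · █ █ █ █ █ · ·
    · █ █ █ █ · · ·
    · █ █ █ · · · ·
    · · █ · · · · ·
    · · · · · · · ·
    · · · · · · · ·
    · · · · · · · ·
    · · · · · · · ·
T1:
  2·area = 4  (B↔C swapped to make it positive)
  edge (6, 6)→(10, 20): d=(4,14) right/bottom  bias=-1
  edge (10, 20)→(8, 14): d=(-2,-6) top-left  bias=+0
  edge (8, 14)→(6, 6): d=(-2,-8) top-left  bias=+0
    (2,2)@(5, 5): e=[10,0,-6] → ·  [on edge]
    (3,5)@(7, 11): e=[6,0,-2] → ·  [on edge]
    (4,8)@(9, 17): e=[2,0,2] → █  [on edge]
    (5,8)@(11, 17): e=[-26,12,18] → ·
    (4,9)@(9, 19): e=[10,-4,-2] → ·
    (5,11)@(11, 23): e=[-2,0,6] → ·  [on edge]
  covered (1 px):
    · · · · · · · ·
    · · · · · · · ·
    · · · · · · · ·
    · · · · · · · ·
    · · · · · · · ·
    · · · · · · · ·
    · · · · · · · ·
    · · · · · · · ·
    · · · · █ · · ·
    · · · · · · · ·
    · · · · · · · ·
    · · · · · · · ·
T2:
  2·area = 136
  edge (16, 6)→(2, 24): d=(-14,18) right/bottom  bias=-1
  edge (2, 24)→(10, 4): d=(8,-20) top-left  bias=+0
  edge (10, 4)→(16, 6): d=(6,2) right/bottom  bias=-1
    (0,0)@(1, 1): e=[340,-204,0] → ·  [on edge]
    (3,1)@(7, 3): e=[204,-68,0] → ·  [on edge]
    (5,2)@(11, 5): e=[104,28,4] → █
    (6,2)@(13, 5): e=[68,68,0] → ·  [on edge]
    (4,3)@(9, 7): e=[112,4,20] → █
    (6,3)@(13, 7): e=[40,84,12] → █
    (7,3)@(15, 7): e=[4,124,8] → █
    (4,4)@(9, 9): e=[84,20,32] → █
    (7,4)@(15, 9): e=[-24,140,20] → ·
    (4,5)@(9, 11): e=[56,36,44] → █
    (6,5)@(13, 11): e=[-16,116,36] → ·
    (3,6)@(7, 13): e=[64,12,60] → █
    (4,7)@(9, 15): e=[0,68,68] → ·  [on edge]
  covered (16 px):
    · · · · · · · ·
    · · · · · · · ·
    · · · · · █ · ·
    · · · · █ █ █ █
    · · · · █ █ █ ·
    · · · · █ █ · ·
    · · · █ █ · · ·
    · · · █ · · · ·
    · · █ █ · · · ·
    · · █ · · · · ·
    · · · · · · · ·
    · · · · · · · ·
T3:
  degenerate (2·area = 0) — covers nothing
T4:
  2·area = 40
  edge (8, 6)→(0, 18): d=(-8,12) right/bottom  bias=-1
  edge (0, 18)→(6, 4): d=(6,-14) top-left  bias=+0
  edge (6, 4)→(8, 6): d=(2,2) right/bottom  bias=-1
    (1,0)@(3, 1): e=[100,-60,0] → ·  [on edge]
    (2,1)@(5, 3): e=[60,-20,0] → ·  [on edge]
    (3,2)@(7, 5): e=[20,20,0] → ·  [on edge]
    (2,3)@(5, 7): e=[28,4,8] → █
    (3,3)@(7, 7): e=[4,32,4] → █
    (4,3)@(9, 7): e=[-20,60,0] → ·  [on edge]
    (2,4)@(5, 9): e=[12,16,12] → █
    (3,4)@(7, 9): e=[-12,44,8] → ·
    (5,4)@(11, 9): e=[-60,100,0] → ·  [on edge]
    (1,5)@(3, 11): e=[20,0,20] → █  [on edge]
    (2,5)@(5, 11): e=[-4,28,16] → ·
    (6,5)@(13, 11): e=[-100,140,0] → ·  [on edge]
    (7,6)@(15, 13): e=[-140,180,0] → ·  [on edge]
  covered (5 px):
    · · · · · · · ·
    · · · · · · · ·
    · · · · · · · ·
    · · █ █ · · · ·
    · · █ · · · · ·
    · █ · · · · · ·
    · █ · · · · · ·
    · · · · · · · ·
    · · · · · · · ·
    · · · · · · · ·
    · · · · · · · ·
    · · · · · · · ·

Final: 42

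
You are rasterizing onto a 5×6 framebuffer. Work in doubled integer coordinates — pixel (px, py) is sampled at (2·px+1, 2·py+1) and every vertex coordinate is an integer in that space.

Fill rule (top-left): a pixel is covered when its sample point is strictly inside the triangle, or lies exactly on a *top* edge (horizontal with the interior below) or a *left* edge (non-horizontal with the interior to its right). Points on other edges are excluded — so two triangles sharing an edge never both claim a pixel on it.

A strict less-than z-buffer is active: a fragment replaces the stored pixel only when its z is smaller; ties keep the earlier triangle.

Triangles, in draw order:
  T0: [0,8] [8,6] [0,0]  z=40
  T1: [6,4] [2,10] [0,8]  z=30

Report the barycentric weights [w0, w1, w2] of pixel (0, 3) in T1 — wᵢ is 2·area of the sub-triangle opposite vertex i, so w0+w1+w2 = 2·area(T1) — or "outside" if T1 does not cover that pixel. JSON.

T0:
  2·area = 64  (B↔C swapped to make it positive)
  edge (0, 8)→(0, 0): d=(0,-8) top-left  bias=+0
  edge (0, 0)→(8, 6): d=(8,6) right/bottom  bias=-1
  edge (8, 6)→(0, 8): d=(-8,2) right/bottom  bias=-1
    (0,0)@(1, 1): e=[8,2,54] → X
    (1,0)@(3, 1): e=[24,-10,50] → .
    (0,1)@(1, 3): e=[8,18,38] → X
    (1,1)@(3, 3): e=[24,6,34] → X
    (2,1)@(5, 3): e=[40,-6,30] → .
    (0,2)@(1, 5): e=[8,34,22] → X
    (2,2)@(5, 5): e=[40,10,14] → X
    (3,2)@(7, 5): e=[56,-2,10] → .
    (0,3)@(1, 7): e=[8,50,6] → X
    (2,3)@(5, 7): e=[40,26,-2] → .
    (0,4)@(1, 9): e=[8,66,-10] → .
    (1,4)@(3, 9): e=[24,54,-14] → .
  covered (8 px):
    X . . . .
    X X . . .
    X X X . .
    X X . . .
    . . . . .
    . . . . .
T1:
  2·area = 20
  edge (6, 4)→(2, 10): d=(-4,6) right/bottom  bias=-1
  edge (2, 10)→(0, 8): d=(-2,-2) top-left  bias=+0
  edge (0, 8)→(6, 4): d=(6,-4) top-left  bias=+0
    (2,2)@(5, 5): e=[2,16,2] → X
    (3,2)@(7, 5): e=[-10,20,10] → .
    (1,3)@(3, 7): e=[6,8,6] → X
    (2,3)@(5, 7): e=[-6,12,14] → .
    (0,4)@(1, 9): e=[10,0,10] → X  [on edge]
    (1,4)@(3, 9): e=[-2,4,18] → .
    (0,5)@(1, 11): e=[2,-4,22] → .
    (1,5)@(3, 11): e=[-10,0,30] → .  [on edge]
  covered (3 px):
    . . . . .
    . . . . .
    . . X . .
    . X . . .
    X . . . .
    . . . . .

Final: "outside"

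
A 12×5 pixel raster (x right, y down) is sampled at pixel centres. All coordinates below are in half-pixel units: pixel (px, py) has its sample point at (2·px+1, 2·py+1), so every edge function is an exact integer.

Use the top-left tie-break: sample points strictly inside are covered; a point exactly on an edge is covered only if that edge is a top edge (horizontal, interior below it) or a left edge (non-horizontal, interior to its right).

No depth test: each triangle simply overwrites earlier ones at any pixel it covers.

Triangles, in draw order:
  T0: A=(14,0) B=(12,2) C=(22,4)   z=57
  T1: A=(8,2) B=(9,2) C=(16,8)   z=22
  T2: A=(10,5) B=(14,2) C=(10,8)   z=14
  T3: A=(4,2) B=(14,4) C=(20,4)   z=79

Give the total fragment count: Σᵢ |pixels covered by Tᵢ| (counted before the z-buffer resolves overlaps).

T0:
  2·area = 24  (B↔C swapped to make it positive)
  edge (14, 0)→(22, 4): d=(8,4) right/bottom  bias=-1
  edge (22, 4)→(12, 2): d=(-10,-2) top-left  bias=+0
  edge (12, 2)→(14, 0): d=(2,-2) top-left  bias=+0
    (3,0)@(7, 1): e=[36,0,-12] → .  [on edge]
    (6,0)@(13, 1): e=[12,12,0] → X  [on edge]
    (7,0)@(15, 1): e=[4,16,4] → X
    (8,0)@(17, 1): e=[-4,20,8] → .
    (5,1)@(11, 3): e=[36,-12,0] → .  [on edge]
    (6,1)@(13, 3): e=[28,-8,4] → .
    (7,1)@(15, 3): e=[20,-4,8] → .
    (8,1)@(17, 3): e=[12,0,12] → X  [on edge]
    (9,1)@(19, 3): e=[4,4,16] → X
    (10,1)@(21, 3): e=[-4,8,20] → .
    (4,2)@(9, 5): e=[60,-36,0] → .  [on edge]
    (8,2)@(17, 5): e=[28,-20,16] → .
    (3,3)@(7, 7): e=[84,-60,0] → .  [on edge]
    (2,4)@(5, 9): e=[108,-84,0] → .  [on edge]
  covered (4 px):
    . . . . . . X X . . . .
    . . . . . . . . X X . .
    . . . . . . . . . . . .
    . . . . . . . . . . . .
    . . . . . . . . . . . .
T1:
  2·area = 6
  edge (8, 2)→(9, 2): d=(1,0) top-left  bias=+0
  edge (9, 2)→(16, 8): d=(7,6) right/bottom  bias=-1
  edge (16, 8)→(8, 2): d=(-8,-6) top-left  bias=+0
  covered (0 px):
    . . . . . . . . . . . .
    . . . . . . . . . . . .
    . . . . . . . . . . . .
    . . . . . . . . . . . .
    . . . . . . . . . . . .
T2:
  2·area = 12
  edge (10, 5)→(14, 2): d=(4,-3) top-left  bias=+0
  edge (14, 2)→(10, 8): d=(-4,6) right/bottom  bias=-1
  edge (10, 8)→(10, 5): d=(0,-3) top-left  bias=+0
    (6,1)@(13, 3): e=[1,2,9] → X
    (7,1)@(15, 3): e=[7,-10,15] → .
    (5,2)@(11, 5): e=[3,6,3] → X
    (6,2)@(13, 5): e=[9,-6,9] → .
    (5,3)@(11, 7): e=[11,-2,3] → .
  covered (2 px):
    . . . . . . . . . . . .
    . . . . . . X . . . . .
    . . . . . X . . . . . .
    . . . . . . . . . . . .
    . . . . . . . . . . . .
T3:
  2·area = 12  (B↔C swapped to make it positive)
  edge (4, 2)→(20, 4): d=(16,2) right/bottom  bias=-1
  edge (20, 4)→(14, 4): d=(-6,0) right/bottom  bias=-1
  edge (14, 4)→(4, 2): d=(-10,-2) top-left  bias=+0
    (4,1)@(9, 3): e=[6,6,0] → X  [on edge]
    (5,1)@(11, 3): e=[2,6,4] → X
    (6,1)@(13, 3): e=[-2,6,8] → .
    (4,2)@(9, 5): e=[38,-6,-20] → .
    (5,2)@(11, 5): e=[34,-6,-16] → .
    (9,2)@(19, 5): e=[18,-6,0] → .  [on edge]
  covered (2 px):
    . . . . . . . . . . . .
    . . . . X X . . . . . .
    . . . . . . . . . . . .
    . . . . . . . . . . . .
    . . . . . . . . . . . .

Result: 8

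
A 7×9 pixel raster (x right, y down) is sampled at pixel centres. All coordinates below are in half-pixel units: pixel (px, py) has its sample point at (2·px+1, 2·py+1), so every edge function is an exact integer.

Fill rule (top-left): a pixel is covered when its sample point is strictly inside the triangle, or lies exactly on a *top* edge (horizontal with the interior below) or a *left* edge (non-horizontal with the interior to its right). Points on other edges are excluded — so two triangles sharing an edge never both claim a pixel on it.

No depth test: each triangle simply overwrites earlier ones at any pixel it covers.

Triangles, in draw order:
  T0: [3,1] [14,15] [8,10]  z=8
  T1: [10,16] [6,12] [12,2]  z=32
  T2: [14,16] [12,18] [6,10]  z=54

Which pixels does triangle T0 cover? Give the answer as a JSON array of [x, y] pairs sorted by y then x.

T0:
  2·area = 29
  edge (3, 1)→(14, 15): d=(11,14) right/bottom  bias=-1
  edge (14, 15)→(8, 10): d=(-6,-5) top-left  bias=+0
  edge (8, 10)→(3, 1): d=(-5,-9) top-left  bias=+0
    (1,0)@(3, 1): e=[0,29,0] → ·  [on edge]
    (3,3)@(7, 7): e=[10,13,6] → █
    (4,3)@(9, 7): e=[-18,23,24] → ·
    (3,4)@(7, 9): e=[32,1,-4] → ·
    (4,4)@(9, 9): e=[4,11,14] → █
    (5,4)@(11, 9): e=[-24,21,32] → ·
    (4,5)@(9, 11): e=[26,-1,4] → ·
  covered (2 px):
    · · · · · · ·
    · · · · · · ·
    · · · · · · ·
    · · · █ · · ·
    · · · · █ · ·
    · · · · · · ·
    · · · · · · ·
    · · · · · · ·
    · · · · · · ·
T1:
  2·area = 64
  edge (10, 16)→(6, 12): d=(-4,-4) top-left  bias=+0
  edge (6, 12)→(12, 2): d=(6,-10) top-left  bias=+0
  edge (12, 2)→(10, 16): d=(-2,14) right/bottom  bias=-1
    (5,2)@(11, 5): e=[48,8,8] → █
    (6,2)@(13, 5): e=[56,28,-20] → ·
    (0,3)@(1, 7): e=[0,-80,144] → ·  [on edge]
    (4,3)@(9, 7): e=[32,0,32] → █  [on edge]
    (6,3)@(13, 7): e=[48,40,-24] → ·
    (1,4)@(3, 9): e=[0,-48,112] → ·  [on edge]
    (4,4)@(9, 9): e=[24,12,28] → █
    (5,4)@(11, 9): e=[32,32,0] → ·  [on edge]
    (2,5)@(5, 11): e=[0,-16,80] → ·  [on edge]
    (3,5)@(7, 11): e=[8,4,52] → █
    (5,5)@(11, 11): e=[24,44,-4] → ·
    (3,6)@(7, 13): e=[0,16,48] → █  [on edge]
    (4,7)@(9, 15): e=[0,48,16] → █  [on edge]
    (1,8)@(3, 17): e=[-32,0,96] → ·  [on edge]
    (5,8)@(11, 17): e=[0,80,-16] → ·  [on edge]
  covered (9 px):
    · · · · · · ·
    · · · · · · ·
    · · · · · █ ·
    · · · · █ █ ·
    · · · · █ · ·
    · · · █ █ · ·
    · · · █ █ · ·
    · · · · █ · ·
    · · · · · · ·
T2:
  2·area = 28
  edge (14, 16)→(12, 18): d=(-2,2) right/bottom  bias=-1
  edge (12, 18)→(6, 10): d=(-6,-8) top-left  bias=+0
  edge (6, 10)→(14, 16): d=(8,6) right/bottom  bias=-1
    (3,5)@(7, 11): e=[24,2,2] → █
    (4,5)@(9, 11): e=[20,18,-10] → ·
    (3,6)@(7, 13): e=[20,-10,18] → ·
    (4,6)@(9, 13): e=[16,6,6] → █
    (5,6)@(11, 13): e=[12,22,-6] → ·
    (4,7)@(9, 15): e=[12,-6,22] → ·
    (5,7)@(11, 15): e=[8,10,10] → █
    (6,7)@(13, 15): e=[4,26,-2] → ·
    (5,8)@(11, 17): e=[4,-2,26] → ·
    (6,8)@(13, 17): e=[0,14,14] → ·  [on edge]
  covered (3 px):
    · · · · · · ·
    · · · · · · ·
    · · · · · · ·
    · · · · · · ·
    · · · · · · ·
    · · · █ · · ·
    · · · · █ · ·
    · · · · · █ ·
    · · · · · · ·

Result: [[3,3],[4,4]]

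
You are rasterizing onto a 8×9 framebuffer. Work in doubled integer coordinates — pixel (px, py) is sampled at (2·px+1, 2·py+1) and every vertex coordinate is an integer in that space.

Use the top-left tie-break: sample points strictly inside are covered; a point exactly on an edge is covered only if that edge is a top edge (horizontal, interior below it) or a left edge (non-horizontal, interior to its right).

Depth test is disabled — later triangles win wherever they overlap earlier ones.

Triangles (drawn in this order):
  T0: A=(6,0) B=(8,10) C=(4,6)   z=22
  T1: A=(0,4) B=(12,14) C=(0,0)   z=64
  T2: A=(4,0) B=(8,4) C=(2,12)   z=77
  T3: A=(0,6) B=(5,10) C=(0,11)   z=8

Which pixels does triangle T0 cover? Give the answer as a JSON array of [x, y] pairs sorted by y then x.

T0:
  2·area = 32
  edge (6, 0)→(8, 10): d=(2,10) right/bottom  bias=-1
  edge (8, 10)→(4, 6): d=(-4,-4) top-left  bias=+0
  edge (4, 6)→(6, 0): d=(2,-6) top-left  bias=+0
    (0,1)@(1, 3): e=[56,0,-24] → ·  [on edge]
    (2,1)@(5, 3): e=[16,16,0] → #  [on edge]
    (3,1)@(7, 3): e=[-4,24,12] → ·
    (1,2)@(3, 5): e=[40,0,-8] → ·  [on edge]
    (2,2)@(5, 5): e=[20,8,4] → #
    (3,2)@(7, 5): e=[0,16,16] → ·  [on edge]
    (2,3)@(5, 7): e=[24,0,8] → #  [on edge]
    (3,3)@(7, 7): e=[4,8,20] → #
    (4,3)@(9, 7): e=[-16,16,32] → ·
    (1,4)@(3, 9): e=[48,-16,0] → ·  [on edge]
    (2,4)@(5, 9): e=[28,-8,12] → ·
    (3,4)@(7, 9): e=[8,0,24] → #  [on edge]
    (4,5)@(9, 11): e=[-8,0,40] → ·  [on edge]
    (5,6)@(11, 13): e=[-24,0,56] → ·  [on edge]
    (0,7)@(1, 15): e=[80,-48,0] → ·  [on edge]
    (4,7)@(9, 15): e=[0,-16,48] → ·  [on edge]
    (6,7)@(13, 15): e=[-40,0,72] → ·  [on edge]
    (7,8)@(15, 17): e=[-56,0,88] → ·  [on edge]
  covered (5 px):
    · · · · · · · ·
    · · # · · · · ·
    · · # · · · · ·
    · · # # · · · ·
    · · · # · · · ·
    · · · · · · · ·
    · · · · · · · ·
    · · · · · · · ·
    · · · · · · · ·
T1:
  2·area = 48  (B↔C swapped to make it positive)
  edge (0, 4)→(0, 0): d=(0,-4) top-left  bias=+0
  edge (0, 0)→(12, 14): d=(12,14) right/bottom  bias=-1
  edge (12, 14)→(0, 4): d=(-12,-10) top-left  bias=+0
    (0,1)@(1, 3): e=[4,22,22] → #
    (1,1)@(3, 3): e=[12,-6,42] → ·
    (0,2)@(1, 5): e=[4,46,-2] → ·
    (1,2)@(3, 5): e=[12,18,18] → #
    (2,2)@(5, 5): e=[20,-10,38] → ·
    (1,3)@(3, 7): e=[12,42,-6] → ·
    (2,3)@(5, 7): e=[20,14,14] → #
    (3,3)@(7, 7): e=[28,-14,34] → ·
    (2,4)@(5, 9): e=[20,38,-10] → ·
    (3,4)@(7, 9): e=[28,10,10] → #
    (4,4)@(9, 9): e=[36,-18,30] → ·
    (3,5)@(7, 11): e=[28,34,-14] → ·
  covered (6 px):
    · · · · · · · ·
    # · · · · · · ·
    · # · · · · · ·
    · · # · · · · ·
    · · · # · · · ·
    · · · · # · · ·
    · · · · · # · ·
    · · · · · · · ·
    · · · · · · · ·
T2:
  2·area = 56
  edge (4, 0)→(8, 4): d=(4,4) right/bottom  bias=-1
  edge (8, 4)→(2, 12): d=(-6,8) right/bottom  bias=-1
  edge (2, 12)→(4, 0): d=(2,-12) top-left  bias=+0
    (2,0)@(5, 1): e=[0,42,14] → ·  [on edge]
    (2,1)@(5, 3): e=[8,30,18] → #
    (3,1)@(7, 3): e=[0,14,42] → ·  [on edge]
    (2,2)@(5, 5): e=[16,18,22] → #
    (3,2)@(7, 5): e=[8,2,46] → #
    (4,2)@(9, 5): e=[0,-14,70] → ·  [on edge]
    (1,3)@(3, 7): e=[32,22,2] → #
    (3,3)@(7, 7): e=[16,-10,50] → ·
    (5,3)@(11, 7): e=[0,-42,98] → ·  [on edge]
    (1,4)@(3, 9): e=[40,10,6] → #
    (2,4)@(5, 9): e=[32,-6,30] → ·
    (6,4)@(13, 9): e=[0,-70,126] → ·  [on edge]
    (7,5)@(15, 11): e=[0,-98,154] → ·  [on edge]
  covered (6 px):
    · · · · · · · ·
    · · # · · · · ·
    · · # # · · · ·
    · # # · · · · ·
    · # · · · · · ·
    · · · · · · · ·
    · · · · · · · ·
    · · · · · · · ·
    · · · · · · · ·
T3:
  2·area = 25
  edge (0, 6)→(5, 10): d=(5,4) right/bottom  bias=-1
  edge (5, 10)→(0, 11): d=(-5,1) right/bottom  bias=-1
  edge (0, 11)→(0, 6): d=(0,-5) top-left  bias=+0
    (0,3)@(1, 7): e=[1,19,5] → #
    (1,3)@(3, 7): e=[-7,17,15] → ·
    (0,4)@(1, 9): e=[11,9,5] → #
    (1,4)@(3, 9): e=[3,7,15] → #
    (2,4)@(5, 9): e=[-5,5,25] → ·
    (0,5)@(1, 11): e=[21,-1,5] → ·
    (1,5)@(3, 11): e=[13,-3,15] → ·
  covered (3 px):
    · · · · · · · ·
    · · · · · · · ·
    · · · · · · · ·
    # · · · · · · ·
    # # · · · · · ·
    · · · · · · · ·
    · · · · · · · ·
    · · · · · · · ·
    · · · · · · · ·

Result: [[2,1],[2,2],[2,3],[3,3],[3,4]]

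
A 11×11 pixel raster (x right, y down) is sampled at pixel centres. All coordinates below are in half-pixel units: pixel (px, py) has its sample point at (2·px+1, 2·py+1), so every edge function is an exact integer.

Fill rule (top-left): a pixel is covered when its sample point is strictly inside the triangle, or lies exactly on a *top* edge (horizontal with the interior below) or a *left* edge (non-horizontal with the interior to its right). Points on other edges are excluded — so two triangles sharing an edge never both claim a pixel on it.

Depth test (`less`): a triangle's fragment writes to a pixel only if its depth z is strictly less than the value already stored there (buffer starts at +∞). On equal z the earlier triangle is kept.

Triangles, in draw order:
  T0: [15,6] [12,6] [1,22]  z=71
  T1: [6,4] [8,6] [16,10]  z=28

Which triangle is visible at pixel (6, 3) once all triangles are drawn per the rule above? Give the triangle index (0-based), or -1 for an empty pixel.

T0:
  2·area = 48  (B↔C swapped to make it positive)
  edge (15, 6)→(1, 22): d=(-14,16) right/bottom  bias=-1
  edge (1, 22)→(12, 6): d=(11,-16) top-left  bias=+0
  edge (12, 6)→(15, 6): d=(3,0) top-left  bias=+0
    (6,3)@(13, 7): e=[18,27,3] → X
    (7,3)@(15, 7): e=[-14,59,3] → .
    (5,4)@(11, 9): e=[22,17,9] → X
    (6,4)@(13, 9): e=[-10,49,9] → .
    (4,5)@(9, 11): e=[26,7,15] → X
    (5,5)@(11, 11): e=[-6,39,15] → .
    (4,6)@(9, 13): e=[-2,29,21] → .
    (3,7)@(7, 15): e=[2,19,27] → X
    (4,7)@(9, 15): e=[-30,51,27] → .
    (2,8)@(5, 17): e=[6,9,33] → X
    (3,8)@(7, 17): e=[-26,41,33] → .
    (2,9)@(5, 19): e=[-22,31,39] → .
  covered (5 px):
    . . . . . . . . . . .
    . . . . . . . . . . .
    . . . . . . . . . . .
    . . . . . . X . . . .
    . . . . . X . . . . .
    . . . . X . . . . . .
    . . . . . . . . . . .
    . . . X . . . . . . .
    . . X . . . . . . . .
    . . . . . . . . . . .
    . . . . . . . . . . .
T1:
  2·area = 8  (B↔C swapped to make it positive)
  edge (6, 4)→(16, 10): d=(10,6) right/bottom  bias=-1
  edge (16, 10)→(8, 6): d=(-8,-4) top-left  bias=+0
  edge (8, 6)→(6, 4): d=(-2,-2) top-left  bias=+0
    (0,0)@(1, 1): e=[0,12,-4] → .  [on edge]
    (1,0)@(3, 1): e=[-12,20,0] → .  [on edge]
    (2,1)@(5, 3): e=[-4,12,0] → .  [on edge]
    (3,2)@(7, 5): e=[4,4,0] → X  [on edge]
    (4,2)@(9, 5): e=[-8,12,4] → .
    (3,3)@(7, 7): e=[24,-12,-4] → .
    (4,3)@(9, 7): e=[12,-4,0] → .  [on edge]
    (5,3)@(11, 7): e=[0,4,4] → .  [on edge]
    (5,4)@(11, 9): e=[20,-12,0] → .  [on edge]
    (6,5)@(13, 11): e=[28,-20,0] → .  [on edge]
    (7,6)@(15, 13): e=[36,-28,0] → .  [on edge]
    (10,6)@(21, 13): e=[0,-4,12] → .  [on edge]
    (8,7)@(17, 15): e=[44,-36,0] → .  [on edge]
    (9,8)@(19, 17): e=[52,-44,0] → .  [on edge]
    (10,9)@(21, 19): e=[60,-52,0] → .  [on edge]
  covered (1 px):
    . . . . . . . . . . .
    . . . . . . . . . . .
    . . . X . . . . . . .
    . . . . . . . . . . .
    . . . . . . . . . . .
    . . . . . . . . . . .
    . . . . . . . . . . .
    . . . . . . . . . . .
    . . . . . . . . . . .
    . . . . . . . . . . .
    . . . . . . . . . . .

Z-buffer (winner per pixel, '.' = empty):
  . . . . . . . . . . .
  . . . . . . . . . . .
  . . . 1 . . . . . . .
  . . . . . . 0 . . . .
  . . . . . 0 . . . . .
  . . . . 0 . . . . . .
  . . . . . . . . . . .
  . . . 0 . . . . . . .
  . . 0 . . . . . . . .
  . . . . . . . . . . .
  . . . . . . . . . . .

Final: 0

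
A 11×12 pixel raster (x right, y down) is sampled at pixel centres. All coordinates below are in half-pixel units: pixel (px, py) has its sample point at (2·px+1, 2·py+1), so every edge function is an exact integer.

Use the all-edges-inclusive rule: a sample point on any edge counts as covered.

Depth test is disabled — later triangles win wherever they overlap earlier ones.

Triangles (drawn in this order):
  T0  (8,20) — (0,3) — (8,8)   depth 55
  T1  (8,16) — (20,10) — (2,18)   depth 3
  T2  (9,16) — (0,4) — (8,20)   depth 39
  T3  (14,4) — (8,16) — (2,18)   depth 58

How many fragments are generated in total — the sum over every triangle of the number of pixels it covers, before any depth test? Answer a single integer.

T0:
  2·area = 96
  edge (8, 20)→(0, 3): d=(-8,-17) inclusive
  edge (0, 3)→(8, 8): d=(8,5) inclusive
  edge (8, 8)→(8, 20): d=(0,12) inclusive
    (0,2)@(1, 5): e=[1,11,84] → X
    (1,2)@(3, 5): e=[35,1,60] → X
    (2,2)@(5, 5): e=[69,-9,36] → .
    (0,3)@(1, 7): e=[-15,27,84] → .
    (1,3)@(3, 7): e=[19,17,60] → X
    (2,3)@(5, 7): e=[53,7,36] → X
    (3,3)@(7, 7): e=[87,-3,12] → .
    (1,4)@(3, 9): e=[3,33,60] → X
    (3,4)@(7, 9): e=[71,13,12] → X
    (4,4)@(9, 9): e=[105,3,-12] → .
    (1,5)@(3, 11): e=[-13,49,60] → .
    (2,5)@(5, 11): e=[21,39,36] → X
  covered (13 px):
    . . . . . . . . . . .
    . . . . . . . . . . .
    X X . . . . . . . . .
    . X X . . . . . . . .
    . X X X . . . . . . .
    . . X X . . . . . . .
    . . X X . . . . . . .
    . . . X . . . . . . .
    . . . X . . . . . . .
    . . . . . . . . . . .
    . . . . . . . . . . .
    . . . . . . . . . . .
T1:
  2·area = 12  (B↔C swapped to make it positive)
  edge (8, 16)→(2, 18): d=(-6,2) inclusive
  edge (2, 18)→(20, 10): d=(18,-8) inclusive
  edge (20, 10)→(8, 16): d=(-12,6) inclusive
    (8,6)@(17, 13): e=[0,30,-18] → .  [on edge]
    (4,7)@(9, 15): e=[4,2,6] → X
    (5,7)@(11, 15): e=[0,18,-6] → .  [on edge]
    (2,8)@(5, 17): e=[0,6,6] → X  [on edge]
    (3,8)@(7, 17): e=[-4,22,-6] → .
    (4,8)@(9, 17): e=[-8,38,-18] → .
    (2,9)@(5, 19): e=[-12,42,-18] → .
  covered (2 px):
    . . . . . . . . . . .
    . . . . . . . . . . .
    . . . . . . . . . . .
    . . . . . . . . . . .
    . . . . . . . . . . .
    . . . . . . . . . . .
    . . . . . . . . . . .
    . . . . X . . . . . .
    . . X . . . . . . . .
    . . . . . . . . . . .
    . . . . . . . . . . .
    . . . . . . . . . . .
T2:
  2·area = 48  (B↔C swapped to make it positive)
  edge (9, 16)→(8, 20): d=(-1,4) inclusive
  edge (8, 20)→(0, 4): d=(-8,-16) inclusive
  edge (0, 4)→(9, 16): d=(9,12) inclusive
    (1,4)@(3, 9): e=[31,8,9] → X
    (2,4)@(5, 9): e=[23,40,-15] → .
    (1,5)@(3, 11): e=[29,-8,27] → .
    (2,5)@(5, 11): e=[21,24,3] → X
    (3,5)@(7, 11): e=[13,56,-21] → .
    (2,6)@(5, 13): e=[19,8,21] → X
    (3,6)@(7, 13): e=[11,40,-3] → .
    (2,7)@(5, 15): e=[17,-8,39] → .
    (3,7)@(7, 15): e=[9,24,15] → X
    (4,7)@(9, 15): e=[1,56,-9] → .
    (3,8)@(7, 17): e=[7,8,33] → X
    (4,8)@(9, 17): e=[-1,40,9] → .
  covered (5 px):
    . . . . . . . . . . .
    . . . . . . . . . . .
    . . . . . . . . . . .
    . . . . . . . . . . .
    . X . . . . . . . . .
    . . X . . . . . . . .
    . . X . . . . . . . .
    . . . X . . . . . . .
    . . . X . . . . . . .
    . . . . . . . . . . .
    . . . . . . . . . . .
    . . . . . . . . . . .
T3:
  2·area = 60
  edge (14, 4)→(8, 16): d=(-6,12) inclusive
  edge (8, 16)→(2, 18): d=(-6,2) inclusive
  edge (2, 18)→(14, 4): d=(12,-14) inclusive
    (5,4)@(11, 9): e=[6,36,18] → X
    (6,4)@(13, 9): e=[-18,32,46] → .
    (4,5)@(9, 11): e=[18,28,14] → X
    (5,5)@(11, 11): e=[-6,24,42] → .
    (3,6)@(7, 13): e=[30,20,10] → X
    (5,6)@(11, 13): e=[-18,12,66] → .
    (8,6)@(17, 13): e=[-90,0,150] → .  [on edge]
    (2,7)@(5, 15): e=[42,12,6] → X
    (4,7)@(9, 15): e=[-6,4,62] → .
    (5,7)@(11, 15): e=[-30,0,90] → .  [on edge]
    (1,8)@(3, 17): e=[54,4,2] → X
    (2,8)@(5, 17): e=[30,0,30] → X  [on edge]
  covered (8 px):
    . . . . . . . . . . .
    . . . . . . . . . . .
    . . . . . . . . . . .
    . . . . . . . . . . .
    . . . . . X . . . . .
    . . . . X . . . . . .
    . . . X X . . . . . .
    . . X X . . . . . . .
    . X X . . . . . . . .
    . . . . . . . . . . .
    . . . . . . . . . . .
    . . . . . . . . . . .

Result: 28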